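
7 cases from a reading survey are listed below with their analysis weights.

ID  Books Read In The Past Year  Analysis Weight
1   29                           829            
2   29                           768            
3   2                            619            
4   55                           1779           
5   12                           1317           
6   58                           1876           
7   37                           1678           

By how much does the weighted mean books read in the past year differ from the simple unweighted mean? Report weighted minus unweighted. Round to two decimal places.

Unweighted sum = 29 + 29 + 2 + 55 + 12 + 58 + 37 = 222
Unweighted mean = 222 / 7 = 31.714286
Weighted sum = 332094
Sum of weights = 829 + 768 + 619 + 1779 + 1317 + 1876 + 1678 = 8866
Weighted mean = 332094 / 8866 = 37.457027
Difference (weighted minus unweighted) = 5.7427411

5.74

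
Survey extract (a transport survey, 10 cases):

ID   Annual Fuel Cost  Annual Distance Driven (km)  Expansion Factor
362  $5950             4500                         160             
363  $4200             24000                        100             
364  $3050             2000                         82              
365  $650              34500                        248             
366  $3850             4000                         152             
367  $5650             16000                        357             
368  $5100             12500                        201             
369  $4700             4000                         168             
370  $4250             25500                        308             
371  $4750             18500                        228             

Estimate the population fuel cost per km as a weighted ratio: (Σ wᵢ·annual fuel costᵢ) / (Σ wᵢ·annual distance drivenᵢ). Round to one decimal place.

0.3

Σ wᵢ·y = 5950×160 + 4200×100 + 3050×82 + 650×248 + 3850×152 + 5650×357 + 5100×201 + 4700×168 + 4250×308 + 4750×228
  = 8592250
Σ wᵢ·x = 4500×160 + 24000×100 + 2000×82 + 34500×248 + 4000×152 + 16000×357 + 12500×201 + 4000×168 + 25500×308 + 18500×228
  = 33416500
Ratio = 8592250 / 33416500 = 0.25712597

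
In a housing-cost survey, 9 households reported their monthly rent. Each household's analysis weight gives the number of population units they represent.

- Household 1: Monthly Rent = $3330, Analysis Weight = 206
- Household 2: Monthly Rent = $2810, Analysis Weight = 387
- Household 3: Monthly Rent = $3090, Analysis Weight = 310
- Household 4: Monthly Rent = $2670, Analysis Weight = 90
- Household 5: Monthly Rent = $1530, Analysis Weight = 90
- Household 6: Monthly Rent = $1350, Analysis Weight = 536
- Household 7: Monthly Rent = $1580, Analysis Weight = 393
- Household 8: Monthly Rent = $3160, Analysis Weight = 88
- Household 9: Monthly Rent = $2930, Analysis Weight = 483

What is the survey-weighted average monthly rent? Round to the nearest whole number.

2380

Weighted sum = 3330×206 + 2810×387 + 3090×310 + 2670×90 + 1530×90 + 1350×536 + 1580×393 + 3160×88 + 2930×483
  = 685980 + 1087470 + 957900 + 240300 + 137700 + 723600 + 620940 + 278080 + 1415190 = 6147160
Sum of weights = 206 + 387 + 310 + 90 + 90 + 536 + 393 + 88 + 483 = 2583
Weighted mean = 6147160 / 2583 = 2379.8529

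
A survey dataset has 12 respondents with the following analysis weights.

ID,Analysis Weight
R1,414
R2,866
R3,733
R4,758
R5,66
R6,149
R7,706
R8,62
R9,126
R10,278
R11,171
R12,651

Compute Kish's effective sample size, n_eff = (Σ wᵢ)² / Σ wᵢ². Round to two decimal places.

7.98

Σ wᵢ = 4980
Σ wᵢ² = 3108244
n_eff = 4980² / 3108244 = 24800400 / 3108244 = 7.9789103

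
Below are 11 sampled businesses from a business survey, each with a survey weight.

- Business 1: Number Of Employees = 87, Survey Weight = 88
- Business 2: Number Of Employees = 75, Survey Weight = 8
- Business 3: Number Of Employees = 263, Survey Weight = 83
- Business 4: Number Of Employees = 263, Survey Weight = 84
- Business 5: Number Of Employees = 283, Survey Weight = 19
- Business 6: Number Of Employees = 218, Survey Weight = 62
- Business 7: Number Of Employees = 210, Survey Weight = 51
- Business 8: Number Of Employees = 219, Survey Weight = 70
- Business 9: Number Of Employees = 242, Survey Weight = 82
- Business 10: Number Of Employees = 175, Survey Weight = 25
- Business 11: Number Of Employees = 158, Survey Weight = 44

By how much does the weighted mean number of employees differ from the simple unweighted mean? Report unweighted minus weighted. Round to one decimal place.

-8.9

Unweighted sum = 87 + 75 + 263 + 263 + 283 + 218 + 210 + 219 + 242 + 175 + 158 = 2193
Unweighted mean = 2193 / 11 = 199.36364
Weighted sum = 87×88 + 75×8 + 263×83 + 263×84 + 283×19 + 218×62 + 210×51 + 219×70 + 242×82 + 175×25 + 158×44
  = 7656 + 600 + 21829 + 22092 + 5377 + 13516 + 10710 + 15330 + 19844 + 4375 + 6952 = 128281
Sum of weights = 88 + 8 + 83 + 84 + 19 + 62 + 51 + 70 + 82 + 25 + 44 = 616
Weighted mean = 128281 / 616 = 208.24838
Difference (unweighted minus weighted) = -8.8847403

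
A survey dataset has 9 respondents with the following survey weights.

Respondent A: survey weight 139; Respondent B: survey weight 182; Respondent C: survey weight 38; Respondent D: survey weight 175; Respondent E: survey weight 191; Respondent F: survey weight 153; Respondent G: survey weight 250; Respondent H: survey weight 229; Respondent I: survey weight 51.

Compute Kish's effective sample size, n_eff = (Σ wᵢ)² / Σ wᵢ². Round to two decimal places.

Σ wᵢ = 139 + 182 + 38 + 175 + 191 + 153 + 250 + 229 + 51 = 1408
Σ wᵢ² = 19321 + 33124 + 1444 + 30625 + 36481 + 23409 + 62500 + 52441 + 2601 = 261946
n_eff = 1408² / 261946 = 1982464 / 261946 = 7.5682163

7.57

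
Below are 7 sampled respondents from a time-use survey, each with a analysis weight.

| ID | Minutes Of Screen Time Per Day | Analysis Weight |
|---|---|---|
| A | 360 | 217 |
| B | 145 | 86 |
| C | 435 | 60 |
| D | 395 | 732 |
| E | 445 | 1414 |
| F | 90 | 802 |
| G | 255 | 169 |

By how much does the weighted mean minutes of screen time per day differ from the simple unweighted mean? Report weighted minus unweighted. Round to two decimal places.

Unweighted sum = 2125
Unweighted mean = 2125 / 7 = 303.57143
Weighted sum = 360×217 + 145×86 + 435×60 + 395×732 + 445×1414 + 90×802 + 255×169
  = 78120 + 12470 + 26100 + 289140 + 629230 + 72180 + 43095 = 1150335
Sum of weights = 217 + 86 + 60 + 732 + 1414 + 802 + 169 = 3480
Weighted mean = 1150335 / 3480 = 330.55603
Difference (weighted minus unweighted) = 26.984606

26.98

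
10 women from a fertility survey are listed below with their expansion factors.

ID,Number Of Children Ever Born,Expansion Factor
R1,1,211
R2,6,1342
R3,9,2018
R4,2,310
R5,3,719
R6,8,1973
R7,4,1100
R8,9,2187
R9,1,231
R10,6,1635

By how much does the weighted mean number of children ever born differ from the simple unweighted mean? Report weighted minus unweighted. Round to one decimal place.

1.8

Unweighted sum = 49
Unweighted mean = 49 / 10 = 4.9
Weighted sum = 1×211 + 6×1342 + 9×2018 + 2×310 + 3×719 + 8×1973 + 4×1100 + 9×2187 + 1×231 + 6×1635
  = 79110
Sum of weights = 211 + 1342 + 2018 + 310 + 719 + 1973 + 1100 + 2187 + 231 + 1635 = 11726
Weighted mean = 79110 / 11726 = 6.7465461
Difference (weighted minus unweighted) = 1.8465461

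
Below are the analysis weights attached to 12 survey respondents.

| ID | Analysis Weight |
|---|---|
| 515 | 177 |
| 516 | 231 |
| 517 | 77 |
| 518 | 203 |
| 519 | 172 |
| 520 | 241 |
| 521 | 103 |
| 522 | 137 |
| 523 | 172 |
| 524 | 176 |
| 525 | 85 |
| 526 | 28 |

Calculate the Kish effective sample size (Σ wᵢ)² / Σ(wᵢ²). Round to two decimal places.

10.23

Σ wᵢ = 177 + 231 + 77 + 203 + 172 + 241 + 103 + 137 + 172 + 176 + 85 + 28 = 1802
Σ wᵢ² = 317440
n_eff = 1802² / 317440 = 3247204 / 317440 = 10.229347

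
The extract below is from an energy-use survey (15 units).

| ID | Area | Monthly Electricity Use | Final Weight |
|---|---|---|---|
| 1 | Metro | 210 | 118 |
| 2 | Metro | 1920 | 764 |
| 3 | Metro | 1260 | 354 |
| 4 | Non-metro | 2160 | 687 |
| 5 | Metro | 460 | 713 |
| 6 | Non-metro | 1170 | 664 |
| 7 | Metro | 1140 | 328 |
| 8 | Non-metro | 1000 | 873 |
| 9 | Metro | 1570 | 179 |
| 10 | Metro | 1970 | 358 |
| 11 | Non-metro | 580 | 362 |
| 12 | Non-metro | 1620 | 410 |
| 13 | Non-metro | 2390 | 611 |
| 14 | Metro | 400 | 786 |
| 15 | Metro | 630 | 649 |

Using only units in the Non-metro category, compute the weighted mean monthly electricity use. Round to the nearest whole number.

1516

Non-metro rows: 4, 6, 8, 11, 12, 13
Weighted sum = 2160×687 + 1170×664 + 1000×873 + 580×362 + 1620×410 + 2390×611
  = 5468250
Sum of weights = 687 + 664 + 873 + 362 + 410 + 611 = 3607
Weighted mean = 5468250 / 3607 = 1516.0105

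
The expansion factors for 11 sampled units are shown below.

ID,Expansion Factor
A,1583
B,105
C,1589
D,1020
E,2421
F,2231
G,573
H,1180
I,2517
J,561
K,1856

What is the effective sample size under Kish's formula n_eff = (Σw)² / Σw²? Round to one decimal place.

8.5

Σ wᵢ = 15636
Σ wᵢ² = 28736312
n_eff = 15636² / 28736312 = 244484496 / 28736312 = 8.5078592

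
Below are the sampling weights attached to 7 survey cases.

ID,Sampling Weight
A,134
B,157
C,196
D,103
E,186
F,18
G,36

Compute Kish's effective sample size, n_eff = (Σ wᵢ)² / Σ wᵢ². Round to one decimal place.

5.4

Σ wᵢ = 134 + 157 + 196 + 103 + 186 + 18 + 36 = 830
Σ wᵢ² = 17956 + 24649 + 38416 + 10609 + 34596 + 324 + 1296 = 127846
n_eff = 830² / 127846 = 688900 / 127846 = 5.3885143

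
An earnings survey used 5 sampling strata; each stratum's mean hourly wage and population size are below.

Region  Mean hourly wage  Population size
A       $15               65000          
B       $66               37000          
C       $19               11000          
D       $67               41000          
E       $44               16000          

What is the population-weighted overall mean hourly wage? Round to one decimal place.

41.6

Σ Nₕ·x̄ₕ = 15×65000 + 66×37000 + 19×11000 + 67×41000 + 44×16000
  = 975000 + 2442000 + 209000 + 2747000 + 704000 = 7077000
Σ Nₕ = 170000
Overall mean = 7077000 / 170000 = 41.629412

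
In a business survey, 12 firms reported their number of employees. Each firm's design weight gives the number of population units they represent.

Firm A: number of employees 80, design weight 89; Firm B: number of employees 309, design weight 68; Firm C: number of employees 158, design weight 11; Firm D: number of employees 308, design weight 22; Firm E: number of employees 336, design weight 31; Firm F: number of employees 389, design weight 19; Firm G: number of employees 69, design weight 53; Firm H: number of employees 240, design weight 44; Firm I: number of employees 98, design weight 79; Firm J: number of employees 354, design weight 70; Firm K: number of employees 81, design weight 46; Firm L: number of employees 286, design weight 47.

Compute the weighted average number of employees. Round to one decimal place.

Weighted sum = 80×89 + 309×68 + 158×11 + 308×22 + 336×31 + 389×19 + 69×53 + 240×44 + 98×79 + 354×70 + 81×46 + 286×47
  = 7120 + 21012 + 1738 + 6776 + 10416 + 7391 + 3657 + 10560 + 7742 + 24780 + 3726 + 13442 = 118360
Sum of weights = 89 + 68 + 11 + 22 + 31 + 19 + 53 + 44 + 79 + 70 + 46 + 47 = 579
Weighted mean = 118360 / 579 = 204.42142

204.4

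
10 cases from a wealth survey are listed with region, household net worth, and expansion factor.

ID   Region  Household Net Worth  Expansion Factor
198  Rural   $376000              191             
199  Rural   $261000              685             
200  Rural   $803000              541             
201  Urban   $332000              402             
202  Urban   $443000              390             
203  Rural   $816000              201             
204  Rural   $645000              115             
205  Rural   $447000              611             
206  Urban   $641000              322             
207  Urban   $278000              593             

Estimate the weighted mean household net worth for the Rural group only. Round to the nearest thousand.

510000

Rural rows: 198, 199, 200, 203, 204, 205
Weighted sum = 1196332000
Sum of weights = 191 + 685 + 541 + 201 + 115 + 611 = 2344
Weighted mean = 1196332000 / 2344 = 510380.55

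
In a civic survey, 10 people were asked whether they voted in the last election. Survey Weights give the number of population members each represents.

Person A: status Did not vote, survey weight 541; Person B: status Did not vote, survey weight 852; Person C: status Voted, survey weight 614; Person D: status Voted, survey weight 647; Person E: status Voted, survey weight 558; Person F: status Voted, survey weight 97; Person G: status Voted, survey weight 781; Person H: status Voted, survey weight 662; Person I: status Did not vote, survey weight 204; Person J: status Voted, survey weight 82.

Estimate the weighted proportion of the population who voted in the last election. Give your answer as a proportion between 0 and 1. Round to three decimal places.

0.683

Sum of weights for 'Voted' = 614 + 647 + 558 + 97 + 781 + 662 + 82 = 3441
Total weight = 541 + 852 + 614 + 647 + 558 + 97 + 781 + 662 + 204 + 82 = 5038
Weighted proportion = 3441 / 5038 = 0.68300913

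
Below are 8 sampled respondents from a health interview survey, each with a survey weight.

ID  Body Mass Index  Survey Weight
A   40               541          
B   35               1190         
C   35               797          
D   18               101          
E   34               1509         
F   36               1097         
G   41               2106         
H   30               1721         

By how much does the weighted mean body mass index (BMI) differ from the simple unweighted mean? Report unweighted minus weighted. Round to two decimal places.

-1.88

Unweighted sum = 40 + 35 + 35 + 18 + 34 + 36 + 41 + 30 = 269
Unweighted mean = 269 / 8 = 33.625
Weighted sum = 40×541 + 35×1190 + 35×797 + 18×101 + 34×1509 + 36×1097 + 41×2106 + 30×1721
  = 321777
Sum of weights = 9062
Weighted mean = 321777 / 9062 = 35.508387
Difference (unweighted minus weighted) = -1.8833867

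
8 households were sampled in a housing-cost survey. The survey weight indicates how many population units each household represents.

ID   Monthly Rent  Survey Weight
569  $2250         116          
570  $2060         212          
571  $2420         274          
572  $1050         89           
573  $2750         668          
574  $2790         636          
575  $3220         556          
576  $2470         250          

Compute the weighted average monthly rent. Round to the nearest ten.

2670

Weighted sum = 2250×116 + 2060×212 + 2420×274 + 1050×89 + 2750×668 + 2790×636 + 3220×556 + 2470×250
  = 7473510
Sum of weights = 116 + 212 + 274 + 89 + 668 + 636 + 556 + 250 = 2801
Weighted mean = 7473510 / 2801 = 2668.1578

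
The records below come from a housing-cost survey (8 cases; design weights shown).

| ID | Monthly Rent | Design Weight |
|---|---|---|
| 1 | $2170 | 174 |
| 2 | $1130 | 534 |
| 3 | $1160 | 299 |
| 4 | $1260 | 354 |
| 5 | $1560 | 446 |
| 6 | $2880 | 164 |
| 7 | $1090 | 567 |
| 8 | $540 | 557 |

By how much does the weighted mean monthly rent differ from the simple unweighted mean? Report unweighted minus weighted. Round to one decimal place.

Unweighted sum = 2170 + 1130 + 1160 + 1260 + 1560 + 2880 + 1090 + 540 = 11790
Unweighted mean = 11790 / 8 = 1473.75
Weighted sum = 3860770
Sum of weights = 174 + 534 + 299 + 354 + 446 + 164 + 567 + 557 = 3095
Weighted mean = 3860770 / 3095 = 1247.4216
Difference (unweighted minus weighted) = 226.32835

226.3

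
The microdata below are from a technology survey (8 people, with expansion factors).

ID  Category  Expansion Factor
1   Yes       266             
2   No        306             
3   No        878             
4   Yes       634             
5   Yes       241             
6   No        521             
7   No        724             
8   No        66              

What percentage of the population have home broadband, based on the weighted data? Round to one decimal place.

31.4

Sum of weights for 'Yes' = 266 + 634 + 241 = 1141
Total weight = 266 + 306 + 878 + 634 + 241 + 521 + 724 + 66 = 3636
Weighted proportion = 1141 / 3636 = 0.31380638 → 31.380638%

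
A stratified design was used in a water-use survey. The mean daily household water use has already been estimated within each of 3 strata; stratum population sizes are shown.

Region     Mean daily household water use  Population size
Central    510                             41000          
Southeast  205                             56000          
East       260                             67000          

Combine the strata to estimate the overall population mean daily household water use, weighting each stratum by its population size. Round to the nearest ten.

Σ Nₕ·x̄ₕ = 510×41000 + 205×56000 + 260×67000
  = 20910000 + 11480000 + 17420000 = 49810000
Σ Nₕ = 41000 + 56000 + 67000 = 164000
Overall mean = 49810000 / 164000 = 303.71951

300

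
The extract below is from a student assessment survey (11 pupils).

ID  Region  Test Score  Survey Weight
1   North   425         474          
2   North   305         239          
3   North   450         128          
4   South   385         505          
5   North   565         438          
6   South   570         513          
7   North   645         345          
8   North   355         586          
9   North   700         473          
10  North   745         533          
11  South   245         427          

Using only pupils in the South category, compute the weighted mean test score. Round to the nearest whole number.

409

South rows: 4, 6, 11
Weighted sum = 385×505 + 570×513 + 245×427
  = 194425 + 292410 + 104615 = 591450
Sum of weights = 505 + 513 + 427 = 1445
Weighted mean = 591450 / 1445 = 409.30796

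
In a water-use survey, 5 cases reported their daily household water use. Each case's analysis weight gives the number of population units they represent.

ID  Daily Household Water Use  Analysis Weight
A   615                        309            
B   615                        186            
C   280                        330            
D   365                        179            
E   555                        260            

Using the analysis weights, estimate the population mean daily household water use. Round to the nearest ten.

480

Weighted sum = 615×309 + 615×186 + 280×330 + 365×179 + 555×260
  = 190035 + 114390 + 92400 + 65335 + 144300 = 606460
Sum of weights = 309 + 186 + 330 + 179 + 260 = 1264
Weighted mean = 606460 / 1264 = 479.7943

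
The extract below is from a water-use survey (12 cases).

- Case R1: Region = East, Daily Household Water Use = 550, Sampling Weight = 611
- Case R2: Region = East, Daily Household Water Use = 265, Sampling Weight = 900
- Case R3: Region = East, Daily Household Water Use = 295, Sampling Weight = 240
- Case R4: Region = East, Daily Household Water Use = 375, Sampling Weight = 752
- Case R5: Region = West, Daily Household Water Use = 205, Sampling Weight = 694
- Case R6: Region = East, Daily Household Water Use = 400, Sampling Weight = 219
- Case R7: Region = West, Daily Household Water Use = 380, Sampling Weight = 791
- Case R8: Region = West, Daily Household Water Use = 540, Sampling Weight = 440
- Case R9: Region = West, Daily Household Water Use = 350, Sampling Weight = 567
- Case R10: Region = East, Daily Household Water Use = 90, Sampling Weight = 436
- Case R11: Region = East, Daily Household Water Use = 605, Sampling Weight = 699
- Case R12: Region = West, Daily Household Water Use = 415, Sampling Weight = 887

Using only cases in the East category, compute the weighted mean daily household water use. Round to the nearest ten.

East rows: R1, R2, R3, R4, R6, R10, R11
Weighted sum = 550×611 + 265×900 + 295×240 + 375×752 + 400×219 + 90×436 + 605×699
  = 336050 + 238500 + 70800 + 282000 + 87600 + 39240 + 422895 = 1477085
Sum of weights = 611 + 900 + 240 + 752 + 219 + 436 + 699 = 3857
Weighted mean = 1477085 / 3857 = 382.96215

380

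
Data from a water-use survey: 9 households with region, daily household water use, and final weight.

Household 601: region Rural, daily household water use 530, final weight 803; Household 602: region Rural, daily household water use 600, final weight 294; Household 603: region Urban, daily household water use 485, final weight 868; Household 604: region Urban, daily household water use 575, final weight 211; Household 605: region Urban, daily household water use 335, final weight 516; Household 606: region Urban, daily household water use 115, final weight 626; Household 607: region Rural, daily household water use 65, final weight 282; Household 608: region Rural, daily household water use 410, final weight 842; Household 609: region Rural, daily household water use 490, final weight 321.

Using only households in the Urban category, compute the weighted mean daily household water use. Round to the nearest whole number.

354

Urban rows: 603, 604, 605, 606
Weighted sum = 485×868 + 575×211 + 335×516 + 115×626
  = 420980 + 121325 + 172860 + 71990 = 787155
Sum of weights = 868 + 211 + 516 + 626 = 2221
Weighted mean = 787155 / 2221 = 354.41468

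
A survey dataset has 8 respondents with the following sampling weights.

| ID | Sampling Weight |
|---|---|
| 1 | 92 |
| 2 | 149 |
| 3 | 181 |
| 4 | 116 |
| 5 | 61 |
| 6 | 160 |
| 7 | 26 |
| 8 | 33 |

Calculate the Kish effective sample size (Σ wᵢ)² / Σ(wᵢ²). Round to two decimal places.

6.20

Σ wᵢ = 818
Σ wᵢ² = 8464 + 22201 + 32761 + 13456 + 3721 + 25600 + 676 + 1089 = 107968
n_eff = 818² / 107968 = 669124 / 107968 = 6.1974289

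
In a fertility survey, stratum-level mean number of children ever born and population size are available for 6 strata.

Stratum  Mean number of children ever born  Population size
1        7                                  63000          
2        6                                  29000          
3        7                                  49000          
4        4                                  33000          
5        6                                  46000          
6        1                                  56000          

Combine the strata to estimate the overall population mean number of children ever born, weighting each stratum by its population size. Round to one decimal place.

Σ Nₕ·x̄ₕ = 7×63000 + 6×29000 + 7×49000 + 4×33000 + 6×46000 + 1×56000
  = 1422000
Σ Nₕ = 63000 + 29000 + 49000 + 33000 + 46000 + 56000 = 276000
Overall mean = 1422000 / 276000 = 5.1521739

5.2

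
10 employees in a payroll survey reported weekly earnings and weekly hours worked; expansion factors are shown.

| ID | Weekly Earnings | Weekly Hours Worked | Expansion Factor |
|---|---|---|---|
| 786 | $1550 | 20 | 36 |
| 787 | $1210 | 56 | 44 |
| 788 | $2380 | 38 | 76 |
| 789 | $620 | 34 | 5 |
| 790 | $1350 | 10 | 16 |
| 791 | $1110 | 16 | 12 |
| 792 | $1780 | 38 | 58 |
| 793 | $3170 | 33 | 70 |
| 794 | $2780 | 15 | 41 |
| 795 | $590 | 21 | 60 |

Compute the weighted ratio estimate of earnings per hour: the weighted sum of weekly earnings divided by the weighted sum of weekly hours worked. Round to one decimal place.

Σ wᵢ·y = 1550×36 + 1210×44 + 2380×76 + 620×5 + 1350×16 + 1110×12 + 1780×58 + 3170×70 + 2780×41 + 590×60
  = 802460
Σ wᵢ·x = 20×36 + 56×44 + 38×76 + 34×5 + 10×16 + 16×12 + 38×58 + 33×70 + 15×41 + 21×60
  = 720 + 2464 + 2888 + 170 + 160 + 192 + 2204 + 2310 + 615 + 1260 = 12983
Ratio = 802460 / 12983 = 61.808519

61.8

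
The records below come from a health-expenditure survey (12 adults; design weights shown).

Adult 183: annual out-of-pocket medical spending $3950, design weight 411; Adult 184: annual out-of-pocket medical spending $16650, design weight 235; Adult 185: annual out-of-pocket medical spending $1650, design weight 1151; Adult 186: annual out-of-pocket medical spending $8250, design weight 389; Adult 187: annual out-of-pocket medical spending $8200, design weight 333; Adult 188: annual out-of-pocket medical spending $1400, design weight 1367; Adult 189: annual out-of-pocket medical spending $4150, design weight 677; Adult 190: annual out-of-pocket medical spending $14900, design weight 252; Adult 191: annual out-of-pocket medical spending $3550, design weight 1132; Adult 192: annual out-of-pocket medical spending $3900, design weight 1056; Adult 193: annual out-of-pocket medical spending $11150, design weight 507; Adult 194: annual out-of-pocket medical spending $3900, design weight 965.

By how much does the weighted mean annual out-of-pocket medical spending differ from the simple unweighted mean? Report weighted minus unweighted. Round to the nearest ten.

-2150

Unweighted sum = 3950 + 16650 + 1650 + 8250 + 8200 + 1400 + 4150 + 14900 + 3550 + 3900 + 11150 + 3900 = 81650
Unweighted mean = 81650 / 12 = 6804.1667
Weighted sum = 3950×411 + 16650×235 + 1650×1151 + 8250×389 + 8200×333 + 1400×1367 + 4150×677 + 14900×252 + 3550×1132 + 3900×1056 + 11150×507 + 3900×965
  = 39406900
Sum of weights = 411 + 235 + 1151 + 389 + 333 + 1367 + 677 + 252 + 1132 + 1056 + 507 + 965 = 8475
Weighted mean = 39406900 / 8475 = 4649.7817
Difference (weighted minus unweighted) = -2154.385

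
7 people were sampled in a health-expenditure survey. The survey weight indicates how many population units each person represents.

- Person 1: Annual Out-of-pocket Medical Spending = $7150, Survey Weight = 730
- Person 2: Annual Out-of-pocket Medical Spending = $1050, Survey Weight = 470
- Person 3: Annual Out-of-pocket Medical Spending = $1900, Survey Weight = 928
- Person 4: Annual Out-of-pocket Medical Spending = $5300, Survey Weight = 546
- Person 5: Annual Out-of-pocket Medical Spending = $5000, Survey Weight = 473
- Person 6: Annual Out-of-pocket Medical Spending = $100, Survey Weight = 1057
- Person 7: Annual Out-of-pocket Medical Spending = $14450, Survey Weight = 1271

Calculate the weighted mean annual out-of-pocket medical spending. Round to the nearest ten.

5700

Weighted sum = 7150×730 + 1050×470 + 1900×928 + 5300×546 + 5000×473 + 100×1057 + 14450×1271
  = 5219500 + 493500 + 1763200 + 2893800 + 2365000 + 105700 + 18365950 = 31206650
Sum of weights = 730 + 470 + 928 + 546 + 473 + 1057 + 1271 = 5475
Weighted mean = 31206650 / 5475 = 5699.8447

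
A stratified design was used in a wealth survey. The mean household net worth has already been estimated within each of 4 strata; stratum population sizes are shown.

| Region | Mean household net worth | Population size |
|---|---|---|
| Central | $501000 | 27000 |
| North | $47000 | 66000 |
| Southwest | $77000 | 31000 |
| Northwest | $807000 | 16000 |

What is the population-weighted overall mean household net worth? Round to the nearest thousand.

Σ Nₕ·x̄ₕ = 501000×27000 + 47000×66000 + 77000×31000 + 807000×16000
  = 13527000000 + 3102000000 + 2387000000 + 12912000000 = 31928000000
Σ Nₕ = 140000
Overall mean = 31928000000 / 140000 = 228057.14

228000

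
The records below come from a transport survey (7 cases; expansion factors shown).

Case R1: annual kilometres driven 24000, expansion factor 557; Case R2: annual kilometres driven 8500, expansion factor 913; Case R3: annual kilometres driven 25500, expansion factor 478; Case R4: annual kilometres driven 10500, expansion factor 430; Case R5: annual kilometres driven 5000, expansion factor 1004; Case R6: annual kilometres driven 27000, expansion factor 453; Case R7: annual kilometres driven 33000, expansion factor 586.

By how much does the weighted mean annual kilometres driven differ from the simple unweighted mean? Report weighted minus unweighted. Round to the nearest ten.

Unweighted sum = 24000 + 8500 + 25500 + 10500 + 5000 + 27000 + 33000 = 133500
Unweighted mean = 133500 / 7 = 19071.429
Weighted sum = 24000×557 + 8500×913 + 25500×478 + 10500×430 + 5000×1004 + 27000×453 + 33000×586
  = 13368000 + 7760500 + 12189000 + 4515000 + 5020000 + 12231000 + 19338000 = 74421500
Sum of weights = 557 + 913 + 478 + 430 + 1004 + 453 + 586 = 4421
Weighted mean = 74421500 / 4421 = 16833.635
Difference (weighted minus unweighted) = -2237.7936

-2240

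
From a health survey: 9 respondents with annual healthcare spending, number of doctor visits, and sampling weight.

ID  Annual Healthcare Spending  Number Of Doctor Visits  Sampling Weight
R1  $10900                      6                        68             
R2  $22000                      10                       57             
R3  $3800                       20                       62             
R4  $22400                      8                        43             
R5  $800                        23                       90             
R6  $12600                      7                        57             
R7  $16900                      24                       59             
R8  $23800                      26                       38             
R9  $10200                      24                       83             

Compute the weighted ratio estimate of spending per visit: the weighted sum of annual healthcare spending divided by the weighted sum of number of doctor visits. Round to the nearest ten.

Σ wᵢ·y = 10900×68 + 22000×57 + 3800×62 + 22400×43 + 800×90 + 12600×57 + 16900×59 + 23800×38 + 10200×83
  = 6732300
Σ wᵢ·x = 6×68 + 10×57 + 20×62 + 8×43 + 23×90 + 7×57 + 24×59 + 26×38 + 24×83
  = 408 + 570 + 1240 + 344 + 2070 + 399 + 1416 + 988 + 1992 = 9427
Ratio = 6732300 / 9427 = 714.15084

710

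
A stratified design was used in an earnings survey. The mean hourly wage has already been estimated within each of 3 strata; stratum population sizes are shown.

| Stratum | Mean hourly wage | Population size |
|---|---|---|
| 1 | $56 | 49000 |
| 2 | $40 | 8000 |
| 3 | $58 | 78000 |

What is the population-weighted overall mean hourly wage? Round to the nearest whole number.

Σ Nₕ·x̄ₕ = 56×49000 + 40×8000 + 58×78000
  = 2744000 + 320000 + 4524000 = 7588000
Σ Nₕ = 135000
Overall mean = 7588000 / 135000 = 56.207407

56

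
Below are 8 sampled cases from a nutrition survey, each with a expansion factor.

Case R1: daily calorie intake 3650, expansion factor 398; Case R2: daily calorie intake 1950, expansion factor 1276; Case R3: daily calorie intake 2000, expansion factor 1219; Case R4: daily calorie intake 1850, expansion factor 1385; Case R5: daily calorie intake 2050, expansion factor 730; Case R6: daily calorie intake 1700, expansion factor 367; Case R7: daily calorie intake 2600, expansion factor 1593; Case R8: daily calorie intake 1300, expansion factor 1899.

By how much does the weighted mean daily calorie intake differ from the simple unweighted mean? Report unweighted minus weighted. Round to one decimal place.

Unweighted sum = 3650 + 1950 + 2000 + 1850 + 2050 + 1700 + 2600 + 1300 = 17100
Unweighted mean = 17100 / 8 = 2137.5
Weighted sum = 3650×398 + 1950×1276 + 2000×1219 + 1850×1385 + 2050×730 + 1700×367 + 2600×1593 + 1300×1899
  = 17672050
Sum of weights = 398 + 1276 + 1219 + 1385 + 730 + 367 + 1593 + 1899 = 8867
Weighted mean = 17672050 / 8867 = 1993.0134
Difference (unweighted minus weighted) = 144.48658

144.5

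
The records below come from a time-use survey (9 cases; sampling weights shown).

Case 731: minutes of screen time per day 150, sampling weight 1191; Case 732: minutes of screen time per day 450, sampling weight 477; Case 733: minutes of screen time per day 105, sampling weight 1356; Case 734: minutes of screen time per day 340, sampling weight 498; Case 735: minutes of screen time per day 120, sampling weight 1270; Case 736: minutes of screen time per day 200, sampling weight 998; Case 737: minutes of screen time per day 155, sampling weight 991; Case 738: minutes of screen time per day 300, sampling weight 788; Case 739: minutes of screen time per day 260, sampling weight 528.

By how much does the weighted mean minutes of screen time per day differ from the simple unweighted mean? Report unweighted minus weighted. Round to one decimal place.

35.4

Unweighted sum = 150 + 450 + 105 + 340 + 120 + 200 + 155 + 300 + 260 = 2080
Unweighted mean = 2080 / 9 = 231.11111
Weighted sum = 150×1191 + 450×477 + 105×1356 + 340×498 + 120×1270 + 200×998 + 155×991 + 300×788 + 260×528
  = 178650 + 214650 + 142380 + 169320 + 152400 + 199600 + 153605 + 236400 + 137280 = 1584285
Sum of weights = 1191 + 477 + 1356 + 498 + 1270 + 998 + 991 + 788 + 528 = 8097
Weighted mean = 1584285 / 8097 = 195.66321
Difference (unweighted minus weighted) = 35.447903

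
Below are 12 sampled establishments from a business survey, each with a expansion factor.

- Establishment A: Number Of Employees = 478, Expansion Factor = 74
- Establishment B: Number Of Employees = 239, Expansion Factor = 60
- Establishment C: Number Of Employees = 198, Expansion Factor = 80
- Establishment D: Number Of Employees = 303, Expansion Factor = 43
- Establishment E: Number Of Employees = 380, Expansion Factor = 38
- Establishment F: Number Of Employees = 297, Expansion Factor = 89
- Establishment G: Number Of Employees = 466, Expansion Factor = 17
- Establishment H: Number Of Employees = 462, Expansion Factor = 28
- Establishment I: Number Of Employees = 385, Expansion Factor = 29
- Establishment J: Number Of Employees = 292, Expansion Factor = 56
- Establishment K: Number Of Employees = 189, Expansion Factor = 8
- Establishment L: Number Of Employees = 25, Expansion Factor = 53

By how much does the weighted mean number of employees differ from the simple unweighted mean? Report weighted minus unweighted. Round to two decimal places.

-12.69

Unweighted sum = 3714
Unweighted mean = 3714 / 12 = 309.5
Weighted sum = 170666
Sum of weights = 74 + 60 + 80 + 43 + 38 + 89 + 17 + 28 + 29 + 56 + 8 + 53 = 575
Weighted mean = 170666 / 575 = 296.81043
Difference (weighted minus unweighted) = -12.689565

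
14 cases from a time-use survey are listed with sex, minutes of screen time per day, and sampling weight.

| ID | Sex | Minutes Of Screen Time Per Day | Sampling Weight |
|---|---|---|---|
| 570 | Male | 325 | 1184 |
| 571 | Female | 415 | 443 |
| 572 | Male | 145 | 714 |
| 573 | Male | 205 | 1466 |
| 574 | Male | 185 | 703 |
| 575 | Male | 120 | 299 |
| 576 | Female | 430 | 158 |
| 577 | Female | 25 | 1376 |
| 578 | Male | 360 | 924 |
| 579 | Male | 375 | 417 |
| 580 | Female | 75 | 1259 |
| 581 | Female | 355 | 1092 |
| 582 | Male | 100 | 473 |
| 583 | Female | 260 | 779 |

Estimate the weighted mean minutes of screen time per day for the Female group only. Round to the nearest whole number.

Female rows: 571, 576, 577, 580, 581, 583
Weighted sum = 970810
Sum of weights = 443 + 158 + 1376 + 1259 + 1092 + 779 = 5107
Weighted mean = 970810 / 5107 = 190.09399

190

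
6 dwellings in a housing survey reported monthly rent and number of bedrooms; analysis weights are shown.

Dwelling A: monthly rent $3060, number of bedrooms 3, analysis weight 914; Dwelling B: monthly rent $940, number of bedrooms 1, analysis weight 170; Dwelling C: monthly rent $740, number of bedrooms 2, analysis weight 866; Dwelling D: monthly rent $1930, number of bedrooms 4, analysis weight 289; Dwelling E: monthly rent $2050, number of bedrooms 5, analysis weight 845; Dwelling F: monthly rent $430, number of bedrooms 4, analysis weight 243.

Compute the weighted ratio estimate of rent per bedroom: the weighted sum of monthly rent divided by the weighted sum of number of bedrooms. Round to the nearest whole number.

Σ wᵢ·y = 3060×914 + 940×170 + 740×866 + 1930×289 + 2050×845 + 430×243
  = 2796840 + 159800 + 640840 + 557770 + 1732250 + 104490 = 5991990
Σ wᵢ·x = 3×914 + 1×170 + 2×866 + 4×289 + 5×845 + 4×243
  = 2742 + 170 + 1732 + 1156 + 4225 + 972 = 10997
Ratio = 5991990 / 10997 = 544.87497

545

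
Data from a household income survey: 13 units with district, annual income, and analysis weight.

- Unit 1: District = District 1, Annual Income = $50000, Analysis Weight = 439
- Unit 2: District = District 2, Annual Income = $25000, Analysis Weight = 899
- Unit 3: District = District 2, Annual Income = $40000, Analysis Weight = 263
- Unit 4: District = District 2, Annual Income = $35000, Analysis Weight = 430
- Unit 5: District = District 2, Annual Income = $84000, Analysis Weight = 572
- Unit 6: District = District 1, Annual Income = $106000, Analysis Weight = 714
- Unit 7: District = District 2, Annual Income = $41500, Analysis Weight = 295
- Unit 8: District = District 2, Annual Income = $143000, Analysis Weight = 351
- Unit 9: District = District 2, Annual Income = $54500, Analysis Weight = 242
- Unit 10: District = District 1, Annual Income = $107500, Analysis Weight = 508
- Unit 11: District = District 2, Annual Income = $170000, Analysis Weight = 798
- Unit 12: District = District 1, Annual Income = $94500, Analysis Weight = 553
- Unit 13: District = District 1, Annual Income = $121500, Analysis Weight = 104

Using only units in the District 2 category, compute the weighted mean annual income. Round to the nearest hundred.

79800

District 2 rows: 2, 3, 4, 5, 7, 8, 9, 11
Weighted sum = 25000×899 + 40000×263 + 35000×430 + 84000×572 + 41500×295 + 143000×351 + 54500×242 + 170000×798
  = 307377500
Sum of weights = 3850
Weighted mean = 307377500 / 3850 = 79838.312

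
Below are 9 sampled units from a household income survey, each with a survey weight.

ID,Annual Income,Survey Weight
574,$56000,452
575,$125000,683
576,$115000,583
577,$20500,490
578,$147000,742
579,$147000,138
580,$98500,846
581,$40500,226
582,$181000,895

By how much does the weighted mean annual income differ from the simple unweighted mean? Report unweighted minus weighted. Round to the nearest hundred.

Unweighted sum = 56000 + 125000 + 115000 + 20500 + 147000 + 147000 + 98500 + 40500 + 181000 = 930500
Unweighted mean = 930500 / 9 = 103388.89
Weighted sum = 571616000
Sum of weights = 452 + 683 + 583 + 490 + 742 + 138 + 846 + 226 + 895 = 5055
Weighted mean = 571616000 / 5055 = 113079.33
Difference (unweighted minus weighted) = -9690.4385

-9700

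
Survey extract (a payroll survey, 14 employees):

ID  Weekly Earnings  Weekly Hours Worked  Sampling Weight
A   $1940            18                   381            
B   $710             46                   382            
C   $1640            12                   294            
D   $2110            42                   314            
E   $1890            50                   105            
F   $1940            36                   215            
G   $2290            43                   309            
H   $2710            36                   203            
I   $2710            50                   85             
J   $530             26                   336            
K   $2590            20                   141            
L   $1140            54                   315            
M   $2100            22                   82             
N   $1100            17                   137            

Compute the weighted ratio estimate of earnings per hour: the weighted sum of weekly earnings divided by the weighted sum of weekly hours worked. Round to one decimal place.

49.1

Σ wᵢ·y = 5483970
Σ wᵢ·x = 111680
Ratio = 5483970 / 111680 = 49.104316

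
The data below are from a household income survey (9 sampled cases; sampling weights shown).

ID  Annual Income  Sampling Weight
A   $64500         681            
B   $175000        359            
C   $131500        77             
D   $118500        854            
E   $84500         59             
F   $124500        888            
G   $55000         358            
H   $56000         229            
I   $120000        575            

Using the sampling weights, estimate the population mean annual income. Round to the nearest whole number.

106649

Weighted sum = 64500×681 + 175000×359 + 131500×77 + 118500×854 + 84500×59 + 124500×888 + 55000×358 + 56000×229 + 120000×575
  = 43924500 + 62825000 + 10125500 + 101199000 + 4985500 + 110556000 + 19690000 + 12824000 + 69000000 = 435129500
Sum of weights = 681 + 359 + 77 + 854 + 59 + 888 + 358 + 229 + 575 = 4080
Weighted mean = 435129500 / 4080 = 106649.39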